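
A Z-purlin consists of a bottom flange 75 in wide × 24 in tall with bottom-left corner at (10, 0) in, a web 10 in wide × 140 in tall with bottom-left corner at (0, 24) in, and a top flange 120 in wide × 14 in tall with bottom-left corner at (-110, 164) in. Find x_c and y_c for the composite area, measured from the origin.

Part | A | x̄ᵢ | ȳᵢ | A·x̄ᵢ | A·ȳᵢ
bottom flange | 1800.00 | 47.50 | 12.00 | 85500.00 | 21600.00
web | 1400.00 | 5.00 | 94.00 | 7000.00 | 131600.00
top flange | 1680.00 | -50.00 | 171.00 | -84000.00 | 287280.00
Σ | 4880.00 |  |  | 8500.00 | 440480.00
x_c = 8500.00 / 4880.00 = 1.74 in
y_c = 440480.00 / 4880.00 = 90.26 in

x_c = 1.74 in, y_c = 90.26 in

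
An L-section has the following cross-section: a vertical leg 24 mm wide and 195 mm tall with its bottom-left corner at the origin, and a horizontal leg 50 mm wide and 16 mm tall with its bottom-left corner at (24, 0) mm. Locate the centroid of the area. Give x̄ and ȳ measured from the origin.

x̄ = 17.40 mm, ȳ = 84.43 mm

vertical leg: A = 24 × 195 = 4680.00, centroid at (12.00, 97.50).
horizontal leg: A = 50 × 16 = 800.00, centroid at (49.00, 8.00).
ΣA = 5480.00 mm², ΣAx̄ = 95360.00 mm³, ΣAȳ = 462700.00 mm³.
x̄ = 95360.00/5480.00 = 17.40 mm; ȳ = 462700.00/5480.00 = 84.43 mm.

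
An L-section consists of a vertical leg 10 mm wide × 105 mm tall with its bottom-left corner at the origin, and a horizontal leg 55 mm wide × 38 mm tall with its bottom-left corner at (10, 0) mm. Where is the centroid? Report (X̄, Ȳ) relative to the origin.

vertical leg: A = 10 × 105 = 1050.00, centroid at (5.00, 52.50).
horizontal leg: A = 55 × 38 = 2090.00, centroid at (37.50, 19.00).
ΣA = 3140.00 mm²
ΣAX̄ = (1050.00)(5.00) + (2090.00)(37.50) = 83625.00 mm³
ΣAȲ = (1050.00)(52.50) + (2090.00)(19.00) = 94835.00 mm³
X̄ = 83625.00 / 3140.00 = 26.63 mm
Ȳ = 94835.00 / 3140.00 = 30.20 mm

X̄ = 26.63 mm, Ȳ = 30.20 mm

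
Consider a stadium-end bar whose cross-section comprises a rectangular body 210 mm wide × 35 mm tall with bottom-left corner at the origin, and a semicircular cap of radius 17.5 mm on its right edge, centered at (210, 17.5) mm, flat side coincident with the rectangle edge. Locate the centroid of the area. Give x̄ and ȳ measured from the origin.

rectangular body: A = 210 × 35 = 7350.00, centroid at (105.00, 17.50).
semicircular end: A = ½π·17.5² = 481.06, centroid at (217.43, 17.50).
ΣA = 7831.06 mm², ΣAx̄ = 876344.76 mm³, ΣAȳ = 137043.49 mm³.
x̄ = 876344.76/7831.06 = 111.91 mm; ȳ = 137043.49/7831.06 = 17.50 mm.

x̄ = 111.91 mm, ȳ = 17.50 mm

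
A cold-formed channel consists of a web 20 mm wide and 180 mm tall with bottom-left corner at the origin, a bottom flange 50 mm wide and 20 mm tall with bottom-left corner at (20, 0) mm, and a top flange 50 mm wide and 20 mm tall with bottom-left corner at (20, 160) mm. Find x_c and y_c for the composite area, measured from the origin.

Part | A | x̄ᵢ | ȳᵢ | A·x̄ᵢ | A·ȳᵢ
web | 3600.00 | 10.00 | 90.00 | 36000.00 | 324000.00
bottom flange | 1000.00 | 45.00 | 10.00 | 45000.00 | 10000.00
top flange | 1000.00 | 45.00 | 170.00 | 45000.00 | 170000.00
Σ | 5600.00 |  |  | 126000.00 | 504000.00
x_c = 126000.00 / 5600.00 = 22.50 mm
y_c = 504000.00 / 5600.00 = 90.00 mm

x_c = 22.50 mm, y_c = 90.00 mm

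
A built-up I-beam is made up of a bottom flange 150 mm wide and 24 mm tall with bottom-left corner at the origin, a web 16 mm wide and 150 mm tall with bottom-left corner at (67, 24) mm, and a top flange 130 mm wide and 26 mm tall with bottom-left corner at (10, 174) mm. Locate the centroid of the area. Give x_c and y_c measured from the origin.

Part | A | x̄ᵢ | ȳᵢ | A·x̄ᵢ | A·ȳᵢ
bottom flange | 3600.00 | 75.00 | 12.00 | 270000.00 | 43200.00
web | 2400.00 | 75.00 | 99.00 | 180000.00 | 237600.00
top flange | 3380.00 | 75.00 | 187.00 | 253500.00 | 632060.00
Σ | 9380.00 |  |  | 703500.00 | 912860.00
x_c = 703500.00 / 9380.00 = 75.00 mm
y_c = 912860.00 / 9380.00 = 97.32 mm

x_c = 75.00 mm, y_c = 97.32 mm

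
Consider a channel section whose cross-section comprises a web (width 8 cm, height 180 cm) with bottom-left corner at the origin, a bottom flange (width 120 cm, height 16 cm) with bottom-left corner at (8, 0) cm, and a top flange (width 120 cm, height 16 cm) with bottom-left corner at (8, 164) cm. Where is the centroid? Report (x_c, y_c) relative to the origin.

x_c = 50.55 cm, y_c = 90.00 cm

web: A = 8 × 180 = 1440.00, centroid at (4.00, 90.00).
bottom flange: A = 120 × 16 = 1920.00, centroid at (68.00, 8.00).
top flange: A = 120 × 16 = 1920.00, centroid at (68.00, 172.00).
ΣA = 5280.00 cm²
ΣAx_c = (1440.00)(4.00) + (1920.00)(68.00) + (1920.00)(68.00) = 266880.00 cm³
ΣAy_c = (1440.00)(90.00) + (1920.00)(8.00) + (1920.00)(172.00) = 475200.00 cm³
x_c = 266880.00 / 5280.00 = 50.55 cm
y_c = 475200.00 / 5280.00 = 90.00 cm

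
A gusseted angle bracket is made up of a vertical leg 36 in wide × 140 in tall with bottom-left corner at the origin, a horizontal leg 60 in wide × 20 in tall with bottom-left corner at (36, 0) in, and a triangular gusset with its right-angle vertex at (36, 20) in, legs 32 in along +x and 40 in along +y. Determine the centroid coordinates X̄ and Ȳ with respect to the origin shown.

vertical leg: A = 36 × 140 = 5040.00, centroid at (18.00, 70.00).
horizontal leg: A = 60 × 20 = 1200.00, centroid at (66.00, 10.00).
gusset: A = ½·32·40 = 640.00, centroid at (46.67, 33.33).
ΣA = 6880.00 in²
ΣAX̄ = (5040.00)(18.00) + (1200.00)(66.00) + (640.00)(46.67) = 199786.67 in³
ΣAȲ = (5040.00)(70.00) + (1200.00)(10.00) + (640.00)(33.33) = 386133.33 in³
X̄ = 199786.67 / 6880.00 = 29.04 in
Ȳ = 386133.33 / 6880.00 = 56.12 in

X̄ = 29.04 in, Ȳ = 56.12 in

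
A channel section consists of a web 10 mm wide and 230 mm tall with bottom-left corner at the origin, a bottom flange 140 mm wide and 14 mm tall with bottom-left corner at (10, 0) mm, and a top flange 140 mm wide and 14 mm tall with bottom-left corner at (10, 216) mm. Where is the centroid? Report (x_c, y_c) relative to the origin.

x_c = 52.27 mm, y_c = 115.00 mm

Part | A | x̄ᵢ | ȳᵢ | A·x̄ᵢ | A·ȳᵢ
web | 2300.00 | 5.00 | 115.00 | 11500.00 | 264500.00
bottom flange | 1960.00 | 80.00 | 7.00 | 156800.00 | 13720.00
top flange | 1960.00 | 80.00 | 223.00 | 156800.00 | 437080.00
Σ | 6220.00 |  |  | 325100.00 | 715300.00
x_c = 325100.00 / 6220.00 = 52.27 mm
y_c = 715300.00 / 6220.00 = 115.00 mm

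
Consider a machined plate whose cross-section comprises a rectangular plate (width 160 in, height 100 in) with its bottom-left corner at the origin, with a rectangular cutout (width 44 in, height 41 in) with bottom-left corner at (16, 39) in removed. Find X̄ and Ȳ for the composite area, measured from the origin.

plate: A = 160 × 100 = 16000.00, centroid at (80.00, 50.00).
hole: A = −(44 × 41) = -1804.00, centroid at (38.00, 59.50).
ΣA = 14196.00 in², ΣAX̄ = 1211448.00 in³, ΣAȲ = 692662.00 in³.
X̄ = 1211448.00/14196.00 = 85.34 in; Ȳ = 692662.00/14196.00 = 48.79 in.

X̄ = 85.34 in, Ȳ = 48.79 in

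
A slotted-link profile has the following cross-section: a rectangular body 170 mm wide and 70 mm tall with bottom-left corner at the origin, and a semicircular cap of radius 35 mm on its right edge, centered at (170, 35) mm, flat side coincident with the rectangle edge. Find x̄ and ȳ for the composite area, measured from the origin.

x̄ = 98.90 mm, ȳ = 35.00 mm

rectangular body: A = 170 × 70 = 11900.00, centroid at (85.00, 35.00).
semicircular end: A = ½π·35² = 1924.23, centroid at (184.85, 35.00).
ΣA = 13824.23 mm²
ΣAx̄ = (11900.00)(85.00) + (1924.23)(184.85) = 1367201.67 mm³
ΣAȳ = (11900.00)(35.00) + (1924.23)(35.00) = 483847.89 mm³
x̄ = 1367201.67 / 13824.23 = 98.90 mm
ȳ = 483847.89 / 13824.23 = 35.00 mm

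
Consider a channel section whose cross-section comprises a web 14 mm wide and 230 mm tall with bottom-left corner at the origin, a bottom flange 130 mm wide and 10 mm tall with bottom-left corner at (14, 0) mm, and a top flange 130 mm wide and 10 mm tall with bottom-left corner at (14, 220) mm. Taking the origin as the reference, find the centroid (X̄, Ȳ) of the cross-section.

Part | A | x̄ᵢ | ȳᵢ | A·x̄ᵢ | A·ȳᵢ
web | 3220.00 | 7.00 | 115.00 | 22540.00 | 370300.00
bottom flange | 1300.00 | 79.00 | 5.00 | 102700.00 | 6500.00
top flange | 1300.00 | 79.00 | 225.00 | 102700.00 | 292500.00
Σ | 5820.00 |  |  | 227940.00 | 669300.00
X̄ = 227940.00 / 5820.00 = 39.16 mm
Ȳ = 669300.00 / 5820.00 = 115.00 mm

X̄ = 39.16 mm, Ȳ = 115.00 mm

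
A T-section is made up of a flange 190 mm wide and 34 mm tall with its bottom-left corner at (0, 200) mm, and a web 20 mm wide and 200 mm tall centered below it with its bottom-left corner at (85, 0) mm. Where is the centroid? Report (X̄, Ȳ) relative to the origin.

web: A = 20 × 200 = 4000.00, centroid at (95.00, 100.00).
flange: A = 190 × 34 = 6460.00, centroid at (95.00, 217.00).
ΣA = 10460.00 mm², ΣAX̄ = 993700.00 mm³, ΣAȲ = 1801820.00 mm³.
X̄ = 993700.00/10460.00 = 95.00 mm; Ȳ = 1801820.00/10460.00 = 172.26 mm.

X̄ = 95.00 mm, Ȳ = 172.26 mm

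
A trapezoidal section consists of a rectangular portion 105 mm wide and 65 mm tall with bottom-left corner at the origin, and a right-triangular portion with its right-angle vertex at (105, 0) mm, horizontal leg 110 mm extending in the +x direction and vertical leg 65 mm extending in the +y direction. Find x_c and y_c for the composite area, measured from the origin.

x_c = 83.15 mm, y_c = 28.78 mm

rectangular portion: A = 105 × 65 = 6825.00, centroid at (52.50, 32.50).
triangular portion: A = ½·110·65 = 3575.00, centroid at (141.67, 21.67).
ΣA = 10400.00 mm², ΣAx_c = 864770.83 mm³, ΣAy_c = 299270.83 mm³.
x_c = 864770.83/10400.00 = 83.15 mm; y_c = 299270.83/10400.00 = 28.78 mm.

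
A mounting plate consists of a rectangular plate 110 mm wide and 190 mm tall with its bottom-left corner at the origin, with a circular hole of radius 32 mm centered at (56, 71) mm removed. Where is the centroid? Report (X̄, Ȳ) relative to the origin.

Part | A | x̄ᵢ | ȳᵢ | A·x̄ᵢ | A·ȳᵢ
plate | 20900.00 | 55.00 | 95.00 | 1149500.00 | 1985500.00
hole | -3216.99 | 56.00 | 71.00 | -180151.49 | -228406.35
Σ | 17683.01 |  |  | 969348.51 | 1757093.65
X̄ = 969348.51 / 17683.01 = 54.82 mm
Ȳ = 1757093.65 / 17683.01 = 99.37 mm

X̄ = 54.82 mm, Ȳ = 99.37 mm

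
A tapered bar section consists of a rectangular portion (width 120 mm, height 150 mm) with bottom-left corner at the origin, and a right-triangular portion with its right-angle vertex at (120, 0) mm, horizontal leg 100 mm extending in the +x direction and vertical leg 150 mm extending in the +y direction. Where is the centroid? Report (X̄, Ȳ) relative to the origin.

Part | A | x̄ᵢ | ȳᵢ | A·x̄ᵢ | A·ȳᵢ
rectangular portion | 18000.00 | 60.00 | 75.00 | 1080000.00 | 1350000.00
triangular portion | 7500.00 | 153.33 | 50.00 | 1150000.00 | 375000.00
Σ | 25500.00 |  |  | 2230000.00 | 1725000.00
X̄ = 2230000.00 / 25500.00 = 87.45 mm
Ȳ = 1725000.00 / 25500.00 = 67.65 mm

X̄ = 87.45 mm, Ȳ = 67.65 mm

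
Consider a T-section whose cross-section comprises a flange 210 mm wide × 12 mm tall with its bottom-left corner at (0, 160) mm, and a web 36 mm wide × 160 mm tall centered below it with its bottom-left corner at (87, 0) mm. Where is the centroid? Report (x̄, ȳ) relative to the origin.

web: A = 36 × 160 = 5760.00, centroid at (105.00, 80.00).
flange: A = 210 × 12 = 2520.00, centroid at (105.00, 166.00).
ΣA = 8280.00 mm²
ΣAx̄ = (5760.00)(105.00) + (2520.00)(105.00) = 869400.00 mm³
ΣAȳ = (5760.00)(80.00) + (2520.00)(166.00) = 879120.00 mm³
x̄ = 869400.00 / 8280.00 = 105.00 mm
ȳ = 879120.00 / 8280.00 = 106.17 mm

x̄ = 105.00 mm, ȳ = 106.17 mm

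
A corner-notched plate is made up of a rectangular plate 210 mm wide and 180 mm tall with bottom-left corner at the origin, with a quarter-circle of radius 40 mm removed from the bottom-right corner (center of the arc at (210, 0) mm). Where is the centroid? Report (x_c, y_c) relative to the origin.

x_c = 101.97 mm, y_c = 92.51 mm

plate: A = 210 × 180 = 37800.00, centroid at (105.00, 90.00).
removed quarter-circle: A = −¼π·40² = -1256.64, centroid at (193.02, 16.98).
ΣA = 36543.36 mm², ΣAx_c = 3726439.55 mm³, ΣAy_c = 3380666.67 mm³.
x_c = 3726439.55/36543.36 = 101.97 mm; y_c = 3380666.67/36543.36 = 92.51 mm.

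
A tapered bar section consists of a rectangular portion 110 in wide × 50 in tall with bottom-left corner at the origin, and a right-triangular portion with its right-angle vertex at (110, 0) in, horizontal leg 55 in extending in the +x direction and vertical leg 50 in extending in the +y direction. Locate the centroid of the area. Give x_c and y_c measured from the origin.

rectangular portion: A = 110 × 50 = 5500.00, centroid at (55.00, 25.00).
triangular portion: A = ½·55·50 = 1375.00, centroid at (128.33, 16.67).
ΣA = 6875.00 in², ΣAx_c = 478958.33 in³, ΣAy_c = 160416.67 in³.
x_c = 478958.33/6875.00 = 69.67 in; y_c = 160416.67/6875.00 = 23.33 in.

x_c = 69.67 in, y_c = 23.33 in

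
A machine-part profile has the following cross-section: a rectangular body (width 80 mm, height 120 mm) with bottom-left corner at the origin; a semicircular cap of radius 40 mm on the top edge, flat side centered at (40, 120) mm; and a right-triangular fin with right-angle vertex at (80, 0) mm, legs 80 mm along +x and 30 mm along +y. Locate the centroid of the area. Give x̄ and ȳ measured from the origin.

Part | A | x̄ᵢ | ȳᵢ | A·x̄ᵢ | A·ȳᵢ
rectangular body | 9600.00 | 40.00 | 60.00 | 384000.00 | 576000.00
semicircular top | 2513.27 | 40.00 | 136.98 | 100530.96 | 344259.56
triangular fin | 1200.00 | 106.67 | 10.00 | 128000.00 | 12000.00
Σ | 13313.27 |  |  | 612530.96 | 932259.56
x̄ = 612530.96 / 13313.27 = 46.01 mm
ȳ = 932259.56 / 13313.27 = 70.02 mm

x̄ = 46.01 mm, ȳ = 70.02 mm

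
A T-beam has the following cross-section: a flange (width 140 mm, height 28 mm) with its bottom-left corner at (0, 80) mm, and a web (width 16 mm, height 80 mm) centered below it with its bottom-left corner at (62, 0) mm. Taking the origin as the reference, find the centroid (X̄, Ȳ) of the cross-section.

X̄ = 70.00 mm, Ȳ = 80.71 mm

web: A = 16 × 80 = 1280.00, centroid at (70.00, 40.00).
flange: A = 140 × 28 = 3920.00, centroid at (70.00, 94.00).
ΣA = 5200.00 mm²
ΣAX̄ = (1280.00)(70.00) + (3920.00)(70.00) = 364000.00 mm³
ΣAȲ = (1280.00)(40.00) + (3920.00)(94.00) = 419680.00 mm³
X̄ = 364000.00 / 5200.00 = 70.00 mm
Ȳ = 419680.00 / 5200.00 = 80.71 mm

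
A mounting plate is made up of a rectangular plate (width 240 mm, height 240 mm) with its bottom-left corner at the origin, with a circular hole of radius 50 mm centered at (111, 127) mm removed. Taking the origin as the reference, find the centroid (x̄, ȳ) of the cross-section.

x̄ = 121.42 mm, ȳ = 118.89 mm

plate: A = 240 × 240 = 57600.00, centroid at (120.00, 120.00).
hole: A = −π·50² = -7853.98, centroid at (111.00, 127.00).
ΣA = 49746.02 mm²
ΣAx̄ = (57600.00)(120.00) + (-7853.98)(111.00) = 6040208.04 mm³
ΣAȳ = (57600.00)(120.00) + (-7853.98)(127.00) = 5914544.33 mm³
x̄ = 6040208.04 / 49746.02 = 121.42 mm
ȳ = 5914544.33 / 49746.02 = 118.89 mm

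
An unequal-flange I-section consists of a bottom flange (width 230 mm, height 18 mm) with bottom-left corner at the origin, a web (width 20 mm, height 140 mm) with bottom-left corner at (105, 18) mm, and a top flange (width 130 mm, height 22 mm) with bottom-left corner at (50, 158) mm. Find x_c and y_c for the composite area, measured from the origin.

bottom flange: A = 230 × 18 = 4140.00, centroid at (115.00, 9.00).
web: A = 20 × 140 = 2800.00, centroid at (115.00, 88.00).
top flange: A = 130 × 22 = 2860.00, centroid at (115.00, 169.00).
ΣA = 9800.00 mm²
ΣAx_c = (4140.00)(115.00) + (2800.00)(115.00) + (2860.00)(115.00) = 1127000.00 mm³
ΣAy_c = (4140.00)(9.00) + (2800.00)(88.00) + (2860.00)(169.00) = 767000.00 mm³
x_c = 1127000.00 / 9800.00 = 115.00 mm
y_c = 767000.00 / 9800.00 = 78.27 mm

x_c = 115.00 mm, y_c = 78.27 mm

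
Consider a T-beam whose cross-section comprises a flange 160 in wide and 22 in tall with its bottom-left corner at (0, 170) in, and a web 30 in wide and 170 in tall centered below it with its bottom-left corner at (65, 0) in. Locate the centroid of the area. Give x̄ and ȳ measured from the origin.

web: A = 30 × 170 = 5100.00, centroid at (80.00, 85.00).
flange: A = 160 × 22 = 3520.00, centroid at (80.00, 181.00).
ΣA = 8620.00 in², ΣAx̄ = 689600.00 in³, ΣAȳ = 1070620.00 in³.
x̄ = 689600.00/8620.00 = 80.00 in; ȳ = 1070620.00/8620.00 = 124.20 in.

x̄ = 80.00 in, ȳ = 124.20 in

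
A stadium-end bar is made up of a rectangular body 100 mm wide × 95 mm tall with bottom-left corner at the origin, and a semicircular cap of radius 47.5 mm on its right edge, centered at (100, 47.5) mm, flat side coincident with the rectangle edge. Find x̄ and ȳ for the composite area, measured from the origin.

x̄ = 69.06 mm, ȳ = 47.50 mm

rectangular body: A = 100 × 95 = 9500.00, centroid at (50.00, 47.50).
semicircular end: A = ½π·47.5² = 3544.11, centroid at (120.16, 47.50).
ΣA = 13044.11 mm²
ΣAx̄ = (9500.00)(50.00) + (3544.11)(120.16) = 900858.84 mm³
ΣAȳ = (9500.00)(47.50) + (3544.11)(47.50) = 619595.19 mm³
x̄ = 900858.84 / 13044.11 = 69.06 mm
ȳ = 619595.19 / 13044.11 = 47.50 mm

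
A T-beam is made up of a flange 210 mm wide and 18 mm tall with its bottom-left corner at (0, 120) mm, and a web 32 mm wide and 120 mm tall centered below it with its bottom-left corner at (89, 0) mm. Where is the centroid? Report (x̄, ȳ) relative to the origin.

x̄ = 105.00 mm, ȳ = 94.23 mm

Part | A | x̄ᵢ | ȳᵢ | A·x̄ᵢ | A·ȳᵢ
web | 3840.00 | 105.00 | 60.00 | 403200.00 | 230400.00
flange | 3780.00 | 105.00 | 129.00 | 396900.00 | 487620.00
Σ | 7620.00 |  |  | 800100.00 | 718020.00
x̄ = 800100.00 / 7620.00 = 105.00 mm
ȳ = 718020.00 / 7620.00 = 94.23 mm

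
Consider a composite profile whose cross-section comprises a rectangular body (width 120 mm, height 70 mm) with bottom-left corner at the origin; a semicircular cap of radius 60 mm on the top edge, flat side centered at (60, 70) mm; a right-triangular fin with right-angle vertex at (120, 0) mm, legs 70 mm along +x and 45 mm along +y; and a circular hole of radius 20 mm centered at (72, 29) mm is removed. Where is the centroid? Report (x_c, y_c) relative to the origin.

Part | A | x̄ᵢ | ȳᵢ | A·x̄ᵢ | A·ȳᵢ
rectangular body | 8400.00 | 60.00 | 35.00 | 504000.00 | 294000.00
semicircular top | 5654.87 | 60.00 | 95.46 | 339292.01 | 539840.67
triangular fin | 1575.00 | 143.33 | 15.00 | 225750.00 | 23625.00
hole | -1256.64 | 72.00 | 29.00 | -90477.87 | -36442.47
Σ | 14373.23 |  |  | 978564.14 | 821023.20
x_c = 978564.14 / 14373.23 = 68.08 mm
y_c = 821023.20 / 14373.23 = 57.12 mm

x_c = 68.08 mm, y_c = 57.12 mm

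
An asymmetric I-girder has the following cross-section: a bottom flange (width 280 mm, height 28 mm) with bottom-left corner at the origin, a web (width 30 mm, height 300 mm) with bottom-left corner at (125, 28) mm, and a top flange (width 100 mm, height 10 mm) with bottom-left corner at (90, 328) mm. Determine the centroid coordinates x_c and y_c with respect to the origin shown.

Part | A | x̄ᵢ | ȳᵢ | A·x̄ᵢ | A·ȳᵢ
bottom flange | 7840.00 | 140.00 | 14.00 | 1097600.00 | 109760.00
web | 9000.00 | 140.00 | 178.00 | 1260000.00 | 1602000.00
top flange | 1000.00 | 140.00 | 333.00 | 140000.00 | 333000.00
Σ | 17840.00 |  |  | 2497600.00 | 2044760.00
x_c = 2497600.00 / 17840.00 = 140.00 mm
y_c = 2044760.00 / 17840.00 = 114.62 mm

x_c = 140.00 mm, y_c = 114.62 mm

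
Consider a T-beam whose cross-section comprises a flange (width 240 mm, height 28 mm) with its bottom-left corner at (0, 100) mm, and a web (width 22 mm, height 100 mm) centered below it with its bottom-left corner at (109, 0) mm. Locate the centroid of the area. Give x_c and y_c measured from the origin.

web: A = 22 × 100 = 2200.00, centroid at (120.00, 50.00).
flange: A = 240 × 28 = 6720.00, centroid at (120.00, 114.00).
ΣA = 8920.00 mm²
ΣAx_c = (2200.00)(120.00) + (6720.00)(120.00) = 1070400.00 mm³
ΣAy_c = (2200.00)(50.00) + (6720.00)(114.00) = 876080.00 mm³
x_c = 1070400.00 / 8920.00 = 120.00 mm
y_c = 876080.00 / 8920.00 = 98.22 mm

x_c = 120.00 mm, y_c = 98.22 mm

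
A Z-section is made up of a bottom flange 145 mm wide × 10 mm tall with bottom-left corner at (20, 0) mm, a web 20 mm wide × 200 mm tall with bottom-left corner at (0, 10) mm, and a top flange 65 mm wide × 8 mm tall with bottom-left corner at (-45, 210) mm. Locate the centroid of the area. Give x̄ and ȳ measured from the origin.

bottom flange: A = 145 × 10 = 1450.00, centroid at (92.50, 5.00).
web: A = 20 × 200 = 4000.00, centroid at (10.00, 110.00).
top flange: A = 65 × 8 = 520.00, centroid at (-12.50, 214.00).
ΣA = 5970.00 mm²
ΣAx̄ = (1450.00)(92.50) + (4000.00)(10.00) + (520.00)(-12.50) = 167625.00 mm³
ΣAȳ = (1450.00)(5.00) + (4000.00)(110.00) + (520.00)(214.00) = 558530.00 mm³
x̄ = 167625.00 / 5970.00 = 28.08 mm
ȳ = 558530.00 / 5970.00 = 93.56 mm

x̄ = 28.08 mm, ȳ = 93.56 mm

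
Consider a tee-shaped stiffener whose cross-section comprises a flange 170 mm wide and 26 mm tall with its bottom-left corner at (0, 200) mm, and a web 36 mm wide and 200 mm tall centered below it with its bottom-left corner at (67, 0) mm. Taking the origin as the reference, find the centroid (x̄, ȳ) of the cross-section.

x̄ = 85.00 mm, ȳ = 142.98 mm

Part | A | x̄ᵢ | ȳᵢ | A·x̄ᵢ | A·ȳᵢ
web | 7200.00 | 85.00 | 100.00 | 612000.00 | 720000.00
flange | 4420.00 | 85.00 | 213.00 | 375700.00 | 941460.00
Σ | 11620.00 |  |  | 987700.00 | 1661460.00
x̄ = 987700.00 / 11620.00 = 85.00 mm
ȳ = 1661460.00 / 11620.00 = 142.98 mm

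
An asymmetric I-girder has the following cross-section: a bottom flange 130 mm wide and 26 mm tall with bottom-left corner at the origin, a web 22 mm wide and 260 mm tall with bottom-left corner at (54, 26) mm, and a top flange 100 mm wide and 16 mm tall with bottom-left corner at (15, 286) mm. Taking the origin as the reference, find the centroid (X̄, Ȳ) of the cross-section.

X̄ = 65.00 mm, Ȳ = 131.46 mm

Part | A | x̄ᵢ | ȳᵢ | A·x̄ᵢ | A·ȳᵢ
bottom flange | 3380.00 | 65.00 | 13.00 | 219700.00 | 43940.00
web | 5720.00 | 65.00 | 156.00 | 371800.00 | 892320.00
top flange | 1600.00 | 65.00 | 294.00 | 104000.00 | 470400.00
Σ | 10700.00 |  |  | 695500.00 | 1406660.00
X̄ = 695500.00 / 10700.00 = 65.00 mm
Ȳ = 1406660.00 / 10700.00 = 131.46 mm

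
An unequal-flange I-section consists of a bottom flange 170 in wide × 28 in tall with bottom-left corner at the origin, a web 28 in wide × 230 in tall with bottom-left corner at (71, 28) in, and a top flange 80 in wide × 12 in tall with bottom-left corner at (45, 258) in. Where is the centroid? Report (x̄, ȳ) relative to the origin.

x̄ = 85.00 in, ȳ = 102.06 in

Part | A | x̄ᵢ | ȳᵢ | A·x̄ᵢ | A·ȳᵢ
bottom flange | 4760.00 | 85.00 | 14.00 | 404600.00 | 66640.00
web | 6440.00 | 85.00 | 143.00 | 547400.00 | 920920.00
top flange | 960.00 | 85.00 | 264.00 | 81600.00 | 253440.00
Σ | 12160.00 |  |  | 1033600.00 | 1241000.00
x̄ = 1033600.00 / 12160.00 = 85.00 in
ȳ = 1241000.00 / 12160.00 = 102.06 in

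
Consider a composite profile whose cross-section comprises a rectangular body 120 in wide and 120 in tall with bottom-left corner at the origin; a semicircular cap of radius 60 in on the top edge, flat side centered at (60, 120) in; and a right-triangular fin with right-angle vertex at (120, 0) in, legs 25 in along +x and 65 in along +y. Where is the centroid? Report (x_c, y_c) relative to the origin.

x_c = 62.66 in, y_c = 81.67 in

Part | A | x̄ᵢ | ȳᵢ | A·x̄ᵢ | A·ȳᵢ
rectangular body | 14400.00 | 60.00 | 60.00 | 864000.00 | 864000.00
semicircular top | 5654.87 | 60.00 | 145.46 | 339292.01 | 822584.01
triangular fin | 812.50 | 128.33 | 21.67 | 104270.83 | 17604.17
Σ | 20867.37 |  |  | 1307562.84 | 1704188.18
x_c = 1307562.84 / 20867.37 = 62.66 in
y_c = 1704188.18 / 20867.37 = 81.67 in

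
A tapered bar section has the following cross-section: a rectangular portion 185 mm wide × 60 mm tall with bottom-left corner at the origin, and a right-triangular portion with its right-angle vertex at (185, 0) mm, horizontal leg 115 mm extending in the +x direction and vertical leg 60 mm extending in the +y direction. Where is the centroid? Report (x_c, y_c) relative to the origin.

Part | A | x̄ᵢ | ȳᵢ | A·x̄ᵢ | A·ȳᵢ
rectangular portion | 11100.00 | 92.50 | 30.00 | 1026750.00 | 333000.00
triangular portion | 3450.00 | 223.33 | 20.00 | 770500.00 | 69000.00
Σ | 14550.00 |  |  | 1797250.00 | 402000.00
x_c = 1797250.00 / 14550.00 = 123.52 mm
y_c = 402000.00 / 14550.00 = 27.63 mm

x_c = 123.52 mm, y_c = 27.63 mm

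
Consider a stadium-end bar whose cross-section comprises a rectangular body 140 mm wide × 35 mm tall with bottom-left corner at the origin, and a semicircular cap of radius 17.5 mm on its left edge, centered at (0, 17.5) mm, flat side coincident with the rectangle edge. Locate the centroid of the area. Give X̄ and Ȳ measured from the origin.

rectangular body: A = 140 × 35 = 4900.00, centroid at (70.00, 17.50).
semicircular end: A = ½π·17.5² = 481.06, centroid at (-7.43, 17.50).
ΣA = 5381.06 mm²
ΣAX̄ = (4900.00)(70.00) + (481.06)(-7.43) = 339427.08 mm³
ΣAȲ = (4900.00)(17.50) + (481.06)(17.50) = 94168.49 mm³
X̄ = 339427.08 / 5381.06 = 63.08 mm
Ȳ = 94168.49 / 5381.06 = 17.50 mm

X̄ = 63.08 mm, Ȳ = 17.50 mm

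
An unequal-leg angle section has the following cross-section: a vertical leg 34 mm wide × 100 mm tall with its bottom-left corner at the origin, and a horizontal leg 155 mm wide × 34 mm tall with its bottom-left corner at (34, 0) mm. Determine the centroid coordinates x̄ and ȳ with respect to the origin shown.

x̄ = 74.44 mm, ȳ = 29.94 mm

vertical leg: A = 34 × 100 = 3400.00, centroid at (17.00, 50.00).
horizontal leg: A = 155 × 34 = 5270.00, centroid at (111.50, 17.00).
ΣA = 8670.00 mm²
ΣAx̄ = (3400.00)(17.00) + (5270.00)(111.50) = 645405.00 mm³
ΣAȳ = (3400.00)(50.00) + (5270.00)(17.00) = 259590.00 mm³
x̄ = 645405.00 / 8670.00 = 74.44 mm
ȳ = 259590.00 / 8670.00 = 29.94 mm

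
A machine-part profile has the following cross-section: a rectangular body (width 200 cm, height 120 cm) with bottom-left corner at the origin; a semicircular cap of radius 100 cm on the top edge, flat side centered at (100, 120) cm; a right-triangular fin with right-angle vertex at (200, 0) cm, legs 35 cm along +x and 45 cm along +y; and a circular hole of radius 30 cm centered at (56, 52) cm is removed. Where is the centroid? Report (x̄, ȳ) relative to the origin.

rectangular body: A = 200 × 120 = 24000.00, centroid at (100.00, 60.00).
semicircular top: A = ½π·100² = 15707.96, centroid at (100.00, 162.44).
triangular fin: A = ½·35·45 = 787.50, centroid at (211.67, 15.00).
hole: A = −π·30² = -2827.43, centroid at (56.00, 52.00).
ΣA = 37668.03 cm², ΣAx̄ = 3979147.56 cm³, ΣAȳ = 3856408.22 cm³.
x̄ = 3979147.56/37668.03 = 105.64 cm; ȳ = 3856408.22/37668.03 = 102.38 cm.

x̄ = 105.64 cm, ȳ = 102.38 cm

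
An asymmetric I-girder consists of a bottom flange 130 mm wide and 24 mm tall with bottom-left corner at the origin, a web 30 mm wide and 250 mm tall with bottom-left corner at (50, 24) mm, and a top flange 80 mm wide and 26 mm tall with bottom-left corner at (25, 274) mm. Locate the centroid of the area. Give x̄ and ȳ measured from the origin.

Part | A | x̄ᵢ | ȳᵢ | A·x̄ᵢ | A·ȳᵢ
bottom flange | 3120.00 | 65.00 | 12.00 | 202800.00 | 37440.00
web | 7500.00 | 65.00 | 149.00 | 487500.00 | 1117500.00
top flange | 2080.00 | 65.00 | 287.00 | 135200.00 | 596960.00
Σ | 12700.00 |  |  | 825500.00 | 1751900.00
x̄ = 825500.00 / 12700.00 = 65.00 mm
ȳ = 1751900.00 / 12700.00 = 137.94 mm

x̄ = 65.00 mm, ȳ = 137.94 mm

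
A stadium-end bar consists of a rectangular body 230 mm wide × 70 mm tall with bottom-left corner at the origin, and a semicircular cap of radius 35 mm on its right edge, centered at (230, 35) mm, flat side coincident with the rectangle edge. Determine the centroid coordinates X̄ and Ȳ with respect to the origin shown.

X̄ = 128.86 mm, Ȳ = 35.00 mm

rectangular body: A = 230 × 70 = 16100.00, centroid at (115.00, 35.00).
semicircular end: A = ½π·35² = 1924.23, centroid at (244.85, 35.00).
ΣA = 18024.23 mm²
ΣAX̄ = (16100.00)(115.00) + (1924.23)(244.85) = 2322655.20 mm³
ΣAȲ = (16100.00)(35.00) + (1924.23)(35.00) = 630847.89 mm³
X̄ = 2322655.20 / 18024.23 = 128.86 mm
Ȳ = 630847.89 / 18024.23 = 35.00 mm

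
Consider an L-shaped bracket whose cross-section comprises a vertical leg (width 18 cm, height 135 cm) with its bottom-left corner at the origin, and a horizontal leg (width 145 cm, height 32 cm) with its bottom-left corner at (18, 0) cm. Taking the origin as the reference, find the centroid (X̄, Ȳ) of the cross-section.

vertical leg: A = 18 × 135 = 2430.00, centroid at (9.00, 67.50).
horizontal leg: A = 145 × 32 = 4640.00, centroid at (90.50, 16.00).
ΣA = 7070.00 cm²
ΣAX̄ = (2430.00)(9.00) + (4640.00)(90.50) = 441790.00 cm³
ΣAȲ = (2430.00)(67.50) + (4640.00)(16.00) = 238265.00 cm³
X̄ = 441790.00 / 7070.00 = 62.49 cm
Ȳ = 238265.00 / 7070.00 = 33.70 cm

X̄ = 62.49 cm, Ȳ = 33.70 cm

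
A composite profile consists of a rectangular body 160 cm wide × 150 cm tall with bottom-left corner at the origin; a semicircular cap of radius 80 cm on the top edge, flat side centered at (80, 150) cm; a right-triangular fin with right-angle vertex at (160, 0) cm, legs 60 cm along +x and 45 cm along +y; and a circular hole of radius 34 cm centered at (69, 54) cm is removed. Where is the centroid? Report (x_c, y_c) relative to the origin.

x_c = 85.51 cm, y_c = 109.33 cm

Part | A | x̄ᵢ | ȳᵢ | A·x̄ᵢ | A·ȳᵢ
rectangular body | 24000.00 | 80.00 | 75.00 | 1920000.00 | 1800000.00
semicircular top | 10053.10 | 80.00 | 183.95 | 804247.72 | 1849297.81
triangular fin | 1350.00 | 180.00 | 15.00 | 243000.00 | 20250.00
hole | -3631.68 | 69.00 | 54.00 | -250586.00 | -196110.78
Σ | 31771.42 |  |  | 2716661.72 | 3473437.03
x_c = 2716661.72 / 31771.42 = 85.51 cm
y_c = 3473437.03 / 31771.42 = 109.33 cm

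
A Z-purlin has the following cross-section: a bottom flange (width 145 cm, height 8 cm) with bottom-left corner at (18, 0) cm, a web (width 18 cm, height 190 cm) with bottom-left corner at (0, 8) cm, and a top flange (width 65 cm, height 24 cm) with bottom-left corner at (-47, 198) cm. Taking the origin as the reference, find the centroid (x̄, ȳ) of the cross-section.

bottom flange: A = 145 × 8 = 1160.00, centroid at (90.50, 4.00).
web: A = 18 × 190 = 3420.00, centroid at (9.00, 103.00).
top flange: A = 65 × 24 = 1560.00, centroid at (-14.50, 210.00).
ΣA = 6140.00 cm², ΣAx̄ = 113140.00 cm³, ΣAȳ = 684500.00 cm³.
x̄ = 113140.00/6140.00 = 18.43 cm; ȳ = 684500.00/6140.00 = 111.48 cm.

x̄ = 18.43 cm, ȳ = 111.48 cm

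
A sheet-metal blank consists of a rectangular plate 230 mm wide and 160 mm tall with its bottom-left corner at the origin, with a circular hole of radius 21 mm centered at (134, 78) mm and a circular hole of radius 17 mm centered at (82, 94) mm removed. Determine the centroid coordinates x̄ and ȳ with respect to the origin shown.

Part | A | x̄ᵢ | ȳᵢ | A·x̄ᵢ | A·ȳᵢ
plate | 36800.00 | 115.00 | 80.00 | 4232000.00 | 2944000.00
hole 1 | -1385.44 | 134.00 | 78.00 | -185649.28 | -108064.50
hole 2 | -907.92 | 82.00 | 94.00 | -74449.46 | -85344.51
Σ | 34506.64 |  |  | 3971901.26 | 2750590.99
x̄ = 3971901.26 / 34506.64 = 115.11 mm
ȳ = 2750590.99 / 34506.64 = 79.71 mm

x̄ = 115.11 mm, ȳ = 79.71 mm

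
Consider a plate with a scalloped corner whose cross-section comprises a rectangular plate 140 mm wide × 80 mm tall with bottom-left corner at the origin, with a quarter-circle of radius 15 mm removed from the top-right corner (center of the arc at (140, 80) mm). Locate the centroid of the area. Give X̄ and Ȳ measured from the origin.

X̄ = 68.98 mm, Ȳ = 39.46 mm

plate: A = 140 × 80 = 11200.00, centroid at (70.00, 40.00).
removed quarter-circle: A = −¼π·15² = -176.71, centroid at (133.63, 73.63).
ΣA = 11023.29 mm²
ΣAX̄ = (11200.00)(70.00) + (-176.71)(133.63) = 760384.96 mm³
ΣAȲ = (11200.00)(40.00) + (-176.71)(73.63) = 434987.83 mm³
X̄ = 760384.96 / 11023.29 = 68.98 mm
Ȳ = 434987.83 / 11023.29 = 39.46 mm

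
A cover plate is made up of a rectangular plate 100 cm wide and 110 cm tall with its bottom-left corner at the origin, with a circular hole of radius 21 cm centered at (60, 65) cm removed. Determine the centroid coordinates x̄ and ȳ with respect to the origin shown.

Part | A | x̄ᵢ | ȳᵢ | A·x̄ᵢ | A·ȳᵢ
plate | 11000.00 | 50.00 | 55.00 | 550000.00 | 605000.00
hole | -1385.44 | 60.00 | 65.00 | -83126.54 | -90053.75
Σ | 9614.56 |  |  | 466873.46 | 514946.25
x̄ = 466873.46 / 9614.56 = 48.56 cm
ȳ = 514946.25 / 9614.56 = 53.56 cm

x̄ = 48.56 cm, ȳ = 53.56 cm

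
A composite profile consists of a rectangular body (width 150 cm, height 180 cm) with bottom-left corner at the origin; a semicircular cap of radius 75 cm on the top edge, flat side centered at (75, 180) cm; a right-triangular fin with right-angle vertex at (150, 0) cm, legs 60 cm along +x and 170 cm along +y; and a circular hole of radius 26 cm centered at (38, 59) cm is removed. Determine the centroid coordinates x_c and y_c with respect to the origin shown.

x_c = 89.51 cm, y_c = 115.05 cm

rectangular body: A = 150 × 180 = 27000.00, centroid at (75.00, 90.00).
semicircular top: A = ½π·75² = 8835.73, centroid at (75.00, 211.83).
triangular fin: A = ½·60·170 = 5100.00, centroid at (170.00, 56.67).
hole: A = −π·26² = -2123.72, centroid at (38.00, 59.00).
ΣA = 38812.01 cm², ΣAx_c = 3473978.47 cm³, ΣAy_c = 4465382.00 cm³.
x_c = 3473978.47/38812.01 = 89.51 cm; y_c = 4465382.00/38812.01 = 115.05 cm.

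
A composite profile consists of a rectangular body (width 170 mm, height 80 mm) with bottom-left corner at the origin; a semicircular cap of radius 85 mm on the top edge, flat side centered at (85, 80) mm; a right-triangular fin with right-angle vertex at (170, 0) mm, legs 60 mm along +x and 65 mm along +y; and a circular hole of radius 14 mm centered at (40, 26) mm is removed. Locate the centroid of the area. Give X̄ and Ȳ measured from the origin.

X̄ = 93.84 mm, Ȳ = 71.82 mm

Part | A | x̄ᵢ | ȳᵢ | A·x̄ᵢ | A·ȳᵢ
rectangular body | 13600.00 | 85.00 | 40.00 | 1156000.00 | 544000.00
semicircular top | 11349.00 | 85.00 | 116.08 | 964665.29 | 1317336.94
triangular fin | 1950.00 | 190.00 | 21.67 | 370500.00 | 42250.00
hole | -615.75 | 40.00 | 26.00 | -24630.09 | -16009.56
Σ | 26283.25 |  |  | 2466535.21 | 1887577.39
X̄ = 2466535.21 / 26283.25 = 93.84 mm
Ȳ = 1887577.39 / 26283.25 = 71.82 mm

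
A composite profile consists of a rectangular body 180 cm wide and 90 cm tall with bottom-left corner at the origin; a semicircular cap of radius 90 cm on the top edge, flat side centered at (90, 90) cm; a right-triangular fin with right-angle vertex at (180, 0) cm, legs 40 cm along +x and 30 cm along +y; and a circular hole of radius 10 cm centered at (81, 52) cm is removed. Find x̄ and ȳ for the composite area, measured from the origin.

Part | A | x̄ᵢ | ȳᵢ | A·x̄ᵢ | A·ȳᵢ
rectangular body | 16200.00 | 90.00 | 45.00 | 1458000.00 | 729000.00
semicircular top | 12723.45 | 90.00 | 128.20 | 1145110.52 | 1631110.52
triangular fin | 600.00 | 193.33 | 10.00 | 116000.00 | 6000.00
hole | -314.16 | 81.00 | 52.00 | -25446.90 | -16336.28
Σ | 29209.29 |  |  | 2693663.62 | 2349774.24
x̄ = 2693663.62 / 29209.29 = 92.22 cm
ȳ = 2349774.24 / 29209.29 = 80.45 cm

x̄ = 92.22 cm, ȳ = 80.45 cm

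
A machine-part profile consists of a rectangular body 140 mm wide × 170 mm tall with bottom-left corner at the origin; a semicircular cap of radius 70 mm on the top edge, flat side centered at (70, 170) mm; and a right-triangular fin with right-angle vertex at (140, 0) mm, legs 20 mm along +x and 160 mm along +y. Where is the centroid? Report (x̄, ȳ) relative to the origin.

x̄ = 73.71 mm, ȳ = 110.15 mm

rectangular body: A = 140 × 170 = 23800.00, centroid at (70.00, 85.00).
semicircular top: A = ½π·70² = 7696.90, centroid at (70.00, 199.71).
triangular fin: A = ½·20·160 = 1600.00, centroid at (146.67, 53.33).
ΣA = 33096.90 mm², ΣAx̄ = 2439449.81 mm³, ΣAȳ = 3645473.34 mm³.
x̄ = 2439449.81/33096.90 = 73.71 mm; ȳ = 3645473.34/33096.90 = 110.15 mm.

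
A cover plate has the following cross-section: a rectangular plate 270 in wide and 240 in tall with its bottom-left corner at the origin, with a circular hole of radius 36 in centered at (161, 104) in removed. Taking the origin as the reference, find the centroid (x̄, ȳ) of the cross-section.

x̄ = 133.26 in, ȳ = 121.07 in

Part | A | x̄ᵢ | ȳᵢ | A·x̄ᵢ | A·ȳᵢ
plate | 64800.00 | 135.00 | 120.00 | 8748000.00 | 7776000.00
hole | -4071.50 | 161.00 | 104.00 | -655512.16 | -423436.42
Σ | 60728.50 |  |  | 8092487.84 | 7352563.58
x̄ = 8092487.84 / 60728.50 = 133.26 in
ȳ = 7352563.58 / 60728.50 = 121.07 in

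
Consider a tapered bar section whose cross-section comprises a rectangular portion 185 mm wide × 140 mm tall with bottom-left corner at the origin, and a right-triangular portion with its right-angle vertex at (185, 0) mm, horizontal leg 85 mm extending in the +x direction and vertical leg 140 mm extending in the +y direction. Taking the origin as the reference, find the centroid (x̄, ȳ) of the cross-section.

x̄ = 115.07 mm, ȳ = 65.64 mm

rectangular portion: A = 185 × 140 = 25900.00, centroid at (92.50, 70.00).
triangular portion: A = ½·85·140 = 5950.00, centroid at (213.33, 46.67).
ΣA = 31850.00 mm²
ΣAx̄ = (25900.00)(92.50) + (5950.00)(213.33) = 3665083.33 mm³
ΣAȳ = (25900.00)(70.00) + (5950.00)(46.67) = 2090666.67 mm³
x̄ = 3665083.33 / 31850.00 = 115.07 mm
ȳ = 2090666.67 / 31850.00 = 65.64 mm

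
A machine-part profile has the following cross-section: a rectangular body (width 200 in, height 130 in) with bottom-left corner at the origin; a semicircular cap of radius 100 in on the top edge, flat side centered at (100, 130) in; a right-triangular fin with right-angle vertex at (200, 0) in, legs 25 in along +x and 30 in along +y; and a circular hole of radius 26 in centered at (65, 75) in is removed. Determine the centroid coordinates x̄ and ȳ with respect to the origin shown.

x̄ = 102.88 in, ȳ = 106.19 in

Part | A | x̄ᵢ | ȳᵢ | A·x̄ᵢ | A·ȳᵢ
rectangular body | 26000.00 | 100.00 | 65.00 | 2600000.00 | 1690000.00
semicircular top | 15707.96 | 100.00 | 172.44 | 1570796.33 | 2708701.89
triangular fin | 375.00 | 208.33 | 10.00 | 78125.00 | 3750.00
hole | -2123.72 | 65.00 | 75.00 | -138041.58 | -159278.75
Σ | 39959.25 |  |  | 4110879.75 | 4243173.14
x̄ = 4110879.75 / 39959.25 = 102.88 in
ȳ = 4243173.14 / 39959.25 = 106.19 in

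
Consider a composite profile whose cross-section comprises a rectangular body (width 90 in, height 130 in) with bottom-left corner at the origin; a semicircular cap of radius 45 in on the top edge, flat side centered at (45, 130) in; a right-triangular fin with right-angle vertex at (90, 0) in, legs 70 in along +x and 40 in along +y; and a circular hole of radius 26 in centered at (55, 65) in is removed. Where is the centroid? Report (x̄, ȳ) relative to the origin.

x̄ = 50.26 in, ȳ = 78.79 in

Part | A | x̄ᵢ | ȳᵢ | A·x̄ᵢ | A·ȳᵢ
rectangular body | 11700.00 | 45.00 | 65.00 | 526500.00 | 760500.00
semicircular top | 3180.86 | 45.00 | 149.10 | 143138.82 | 474262.13
triangular fin | 1400.00 | 113.33 | 13.33 | 158666.67 | 18666.67
hole | -2123.72 | 55.00 | 65.00 | -116804.41 | -138041.58
Σ | 14157.15 |  |  | 711501.07 | 1115387.22
x̄ = 711501.07 / 14157.15 = 50.26 in
ȳ = 1115387.22 / 14157.15 = 78.79 in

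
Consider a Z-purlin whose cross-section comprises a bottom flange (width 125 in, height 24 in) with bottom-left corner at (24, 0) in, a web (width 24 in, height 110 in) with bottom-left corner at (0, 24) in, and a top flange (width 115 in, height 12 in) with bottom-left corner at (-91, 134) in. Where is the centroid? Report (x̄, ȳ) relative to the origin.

bottom flange: A = 125 × 24 = 3000.00, centroid at (86.50, 12.00).
web: A = 24 × 110 = 2640.00, centroid at (12.00, 79.00).
top flange: A = 115 × 12 = 1380.00, centroid at (-33.50, 140.00).
ΣA = 7020.00 in²
ΣAx̄ = (3000.00)(86.50) + (2640.00)(12.00) + (1380.00)(-33.50) = 244950.00 in³
ΣAȳ = (3000.00)(12.00) + (2640.00)(79.00) + (1380.00)(140.00) = 437760.00 in³
x̄ = 244950.00 / 7020.00 = 34.89 in
ȳ = 437760.00 / 7020.00 = 62.36 in

x̄ = 34.89 in, ȳ = 62.36 in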